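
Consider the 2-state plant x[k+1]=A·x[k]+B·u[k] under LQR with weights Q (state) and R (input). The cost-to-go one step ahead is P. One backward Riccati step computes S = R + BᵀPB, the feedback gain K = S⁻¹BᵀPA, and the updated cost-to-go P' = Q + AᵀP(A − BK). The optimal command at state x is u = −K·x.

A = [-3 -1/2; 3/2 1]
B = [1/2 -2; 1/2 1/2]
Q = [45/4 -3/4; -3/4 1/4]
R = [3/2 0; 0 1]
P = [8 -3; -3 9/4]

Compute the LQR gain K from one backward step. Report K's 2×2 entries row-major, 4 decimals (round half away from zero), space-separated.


0.1183 0.2426 1.6127 0.4331

BᵀP = [2.5000 -0.3750; -17.5000 7.1250]
S = R + BᵀPB = [3/2 0; 0 1] + [1.0625 -5.1875; -5.1875 38.5625] = [2.5625 -5.1875; -5.1875 39.5625]
BᵀPA = [-8.0625 -1.6250; 63.1875 15.8750]
K = S⁻¹·BᵀPA = [0.1183 0.2426; 1.6127 0.4331]
A−BK = [0.1662 0.2449; 0.6345 0.6622]
AᵀP(A−BK) = [3.1158 1.2161; 1.2161 0.7692]
P' = Q + AᵀP(A−BK) = [14.3658 0.4661; 0.4661 1.0192]
tr(P') = 15.3850


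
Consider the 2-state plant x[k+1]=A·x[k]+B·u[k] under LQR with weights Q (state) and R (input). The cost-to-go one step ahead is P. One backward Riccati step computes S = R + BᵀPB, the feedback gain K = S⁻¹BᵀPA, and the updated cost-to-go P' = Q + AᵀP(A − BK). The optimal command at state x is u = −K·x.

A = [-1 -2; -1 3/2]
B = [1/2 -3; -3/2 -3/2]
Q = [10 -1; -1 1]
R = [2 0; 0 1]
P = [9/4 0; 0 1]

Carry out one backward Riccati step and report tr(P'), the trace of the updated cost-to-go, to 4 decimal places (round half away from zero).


BᵀP = [1.1250 -1.5000; -6.7500 -1.5000]
S = R + BᵀPB = [2 0; 0 1] + [2.8125 -1.1250; -1.1250 22.5000] = [4.8125 -1.1250; -1.1250 23.5000]
BᵀPA = [0.3750 -4.5000; 8.2500 11.2500]
K = S⁻¹·BᵀPA = [0.1618 -0.8325; 0.3588 0.4389]
A−BK = [-0.0045 -0.2672; -0.2191 0.9096]
AᵀP(A−BK) = [0.2291 -0.3085; -0.3085 2.5666]
P' = Q + AᵀP(A−BK) = [10.2291 -1.3085; -1.3085 3.5666]
tr(P') = 13.7957

13.7957


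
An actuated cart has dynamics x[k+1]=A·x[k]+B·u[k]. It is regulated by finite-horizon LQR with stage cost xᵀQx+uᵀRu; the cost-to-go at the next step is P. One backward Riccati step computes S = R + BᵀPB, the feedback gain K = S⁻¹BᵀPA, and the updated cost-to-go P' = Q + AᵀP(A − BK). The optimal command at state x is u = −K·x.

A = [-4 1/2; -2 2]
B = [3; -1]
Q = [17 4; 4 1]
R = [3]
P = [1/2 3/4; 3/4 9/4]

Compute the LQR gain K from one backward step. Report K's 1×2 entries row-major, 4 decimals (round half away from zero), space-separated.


-0.5714 0.0714

BᵀP = [0.7500 0.0000]
S = R + BᵀPB = [3] + [2.2500] = [5.2500]
BᵀPA = [-3.0000 0.3750]
K = S⁻¹·BᵀPA = [-0.5714 0.0714]
A−BK = [-2.2857 0.2857; -2.5714 2.0714]
AᵀP(A−BK) = [27.2857 -16.5357; -16.5357 10.5982]
P' = Q + AᵀP(A−BK) = [44.2857 -12.5357; -12.5357 11.5982]
tr(P') = 55.8839


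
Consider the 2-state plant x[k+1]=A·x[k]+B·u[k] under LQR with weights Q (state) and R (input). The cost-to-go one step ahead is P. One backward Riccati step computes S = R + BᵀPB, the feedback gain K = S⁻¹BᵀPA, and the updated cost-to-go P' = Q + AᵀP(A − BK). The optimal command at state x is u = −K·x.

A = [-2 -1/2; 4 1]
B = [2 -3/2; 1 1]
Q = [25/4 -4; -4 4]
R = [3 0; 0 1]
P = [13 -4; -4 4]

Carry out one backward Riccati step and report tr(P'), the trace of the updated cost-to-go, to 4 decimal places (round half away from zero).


20.3101

BᵀP = [22.0000 -4.0000; -23.5000 10.0000]
S = R + BᵀPB = [3 0; 0 1] + [40.0000 -37.0000; -37.0000 45.2500] = [43.0000 -37.0000; -37.0000 46.2500]
BᵀPA = [-60.0000 -15.0000; 87.0000 21.7500]
K = S⁻¹·BᵀPA = [0.7164 0.1791; 2.4542 0.6136]
A−BK = [0.2485 0.0621; 0.8294 0.2073]
AᵀP(A−BK) = [9.4683 2.3671; 2.3671 0.5918]
P' = Q + AᵀP(A−BK) = [15.7183 -1.6329; -1.6329 4.5918]
tr(P') = 20.3101


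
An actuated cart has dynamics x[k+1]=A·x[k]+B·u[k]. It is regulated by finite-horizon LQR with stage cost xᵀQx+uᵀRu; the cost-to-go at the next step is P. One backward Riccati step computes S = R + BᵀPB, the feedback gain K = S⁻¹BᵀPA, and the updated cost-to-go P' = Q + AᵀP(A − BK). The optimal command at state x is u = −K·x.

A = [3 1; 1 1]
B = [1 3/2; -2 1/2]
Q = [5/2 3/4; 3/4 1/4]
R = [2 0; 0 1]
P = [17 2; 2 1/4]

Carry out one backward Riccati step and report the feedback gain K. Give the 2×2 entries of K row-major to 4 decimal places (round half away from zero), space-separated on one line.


0.4146 0.1395 1.7543 0.6334

BᵀP = [13.0000 1.5000; 26.5000 3.1250]
S = R + BᵀPB = [2 0; 0 1] + [10.0000 20.2500; 20.2500 41.3125] = [12.0000 20.2500; 20.2500 42.3125]
BᵀPA = [40.5000 14.5000; 82.6250 29.6250]
K = S⁻¹·BᵀPA = [0.4146 0.1395; 1.7543 0.6334]
A−BK = [-0.0461 -0.0896; 0.9520 0.9623]
AᵀP(A−BK) = [3.5086 1.2668; 1.2668 0.4632]
P' = Q + AᵀP(A−BK) = [6.0086 2.0168; 2.0168 0.7132]
tr(P') = 6.7218


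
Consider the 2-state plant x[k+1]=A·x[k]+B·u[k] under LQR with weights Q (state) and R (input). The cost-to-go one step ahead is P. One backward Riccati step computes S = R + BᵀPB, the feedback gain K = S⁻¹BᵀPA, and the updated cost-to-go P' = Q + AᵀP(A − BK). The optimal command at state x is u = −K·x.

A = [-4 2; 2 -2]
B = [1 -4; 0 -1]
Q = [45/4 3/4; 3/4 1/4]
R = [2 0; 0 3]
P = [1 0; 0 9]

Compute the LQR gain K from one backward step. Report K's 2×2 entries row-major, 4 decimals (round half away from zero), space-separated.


BᵀP = [1.0000 0.0000; -4.0000 -9.0000]
S = R + BᵀPB = [2 0; 0 3] + [1.0000 -4.0000; -4.0000 25.0000] = [3.0000 -4.0000; -4.0000 28.0000]
BᵀPA = [-4.0000 2.0000; -2.0000 10.0000]
K = S⁻¹·BᵀPA = [-1.7647 1.4118; -0.3235 0.5588]
A−BK = [-3.5294 2.8235; 1.6765 -1.4412]
AᵀP(A−BK) = [44.2941 -37.2353; -37.2353 31.5882]
P' = Q + AᵀP(A−BK) = [55.5441 -36.4853; -36.4853 31.8382]
tr(P') = 87.3824

-1.7647 1.4118 -0.3235 0.5588


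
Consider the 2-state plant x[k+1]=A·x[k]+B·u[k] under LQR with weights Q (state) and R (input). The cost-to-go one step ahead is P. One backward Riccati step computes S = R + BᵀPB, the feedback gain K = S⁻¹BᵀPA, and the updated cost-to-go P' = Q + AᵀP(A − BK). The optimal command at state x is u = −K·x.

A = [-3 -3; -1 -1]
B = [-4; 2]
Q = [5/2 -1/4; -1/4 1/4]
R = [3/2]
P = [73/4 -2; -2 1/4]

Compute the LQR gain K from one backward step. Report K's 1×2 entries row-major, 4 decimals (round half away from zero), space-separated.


0.6815 0.6815

BᵀP = [-77.0000 8.5000]
S = R + BᵀPB = [3/2] + [325.0000] = [326.5000]
BᵀPA = [222.5000 222.5000]
K = S⁻¹·BᵀPA = [0.6815 0.6815]
A−BK = [-0.2741 -0.2741; -2.3629 -2.3629]
AᵀP(A−BK) = [0.8729 0.8729; 0.8729 0.8729]
P' = Q + AᵀP(A−BK) = [3.3729 0.6229; 0.6229 1.1229]
tr(P') = 4.4958


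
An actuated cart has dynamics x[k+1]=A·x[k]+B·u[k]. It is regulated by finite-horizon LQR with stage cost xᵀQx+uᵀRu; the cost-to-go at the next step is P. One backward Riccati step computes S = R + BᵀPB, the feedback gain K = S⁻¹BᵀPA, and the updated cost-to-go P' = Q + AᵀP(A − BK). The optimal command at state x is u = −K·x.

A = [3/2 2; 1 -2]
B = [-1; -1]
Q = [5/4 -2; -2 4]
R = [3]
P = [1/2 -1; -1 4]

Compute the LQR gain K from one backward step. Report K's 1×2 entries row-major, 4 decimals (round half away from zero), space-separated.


-0.4091 1.2727

BᵀP = [0.5000 -3.0000]
S = R + BᵀPB = [3] + [2.5000] = [5.5000]
BᵀPA = [-2.2500 7.0000]
K = S⁻¹·BᵀPA = [-0.4091 1.2727]
A−BK = [1.0909 3.2727; 0.5909 -0.7273]
AᵀP(A−BK) = [1.2045 -2.6364; -2.6364 17.0909]
P' = Q + AᵀP(A−BK) = [2.4545 -4.6364; -4.6364 21.0909]
tr(P') = 23.5455


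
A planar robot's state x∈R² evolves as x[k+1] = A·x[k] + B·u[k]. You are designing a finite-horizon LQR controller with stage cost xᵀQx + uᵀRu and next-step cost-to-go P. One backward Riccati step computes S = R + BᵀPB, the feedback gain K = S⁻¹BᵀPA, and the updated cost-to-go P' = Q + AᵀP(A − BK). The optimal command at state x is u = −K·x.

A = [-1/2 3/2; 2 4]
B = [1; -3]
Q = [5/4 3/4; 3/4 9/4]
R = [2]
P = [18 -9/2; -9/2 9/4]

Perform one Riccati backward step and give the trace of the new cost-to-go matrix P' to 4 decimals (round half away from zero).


BᵀP = [31.5000 -11.2500]
S = R + BᵀPB = [2] + [65.2500] = [67.2500]
BᵀPA = [-38.2500 2.2500]
K = S⁻¹·BᵀPA = [-0.5688 0.0335]
A−BK = [0.0688 1.4665; 0.2937 4.1004]
AᵀP(A−BK) = [0.7444 1.2797; 1.2797 22.4247]
P' = Q + AᵀP(A−BK) = [1.9944 2.0297; 2.0297 24.6747]
tr(P') = 26.6691

26.6691


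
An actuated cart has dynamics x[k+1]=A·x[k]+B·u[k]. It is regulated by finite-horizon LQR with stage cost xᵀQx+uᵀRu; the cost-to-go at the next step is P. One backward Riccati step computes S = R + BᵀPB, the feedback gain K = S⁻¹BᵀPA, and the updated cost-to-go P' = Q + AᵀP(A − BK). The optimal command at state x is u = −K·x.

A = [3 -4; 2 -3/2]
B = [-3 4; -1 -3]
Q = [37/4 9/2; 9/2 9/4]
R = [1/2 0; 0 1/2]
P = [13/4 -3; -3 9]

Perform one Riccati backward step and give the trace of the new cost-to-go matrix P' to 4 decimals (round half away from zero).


BᵀP = [-6.7500 0.0000; 22.0000 -39.0000]
S = R + BᵀPB = [1/2 0; 0 1/2] + [20.2500 -27.0000; -27.0000 205.0000] = [20.7500 -27.0000; -27.0000 205.5000]
BᵀPA = [-20.2500 27.0000; -12.0000 -29.5000]
K = S⁻¹·BᵀPA = [-1.2688 1.3442; -0.2251 0.0331]
A−BK = [0.0940 -0.0996; 0.0559 -0.0566]
AᵀP(A−BK) = [0.8556 -0.8827; -0.8827 0.9313]
P' = Q + AᵀP(A−BK) = [10.1056 3.6173; 3.6173 3.1813]
tr(P') = 13.2868

13.2868


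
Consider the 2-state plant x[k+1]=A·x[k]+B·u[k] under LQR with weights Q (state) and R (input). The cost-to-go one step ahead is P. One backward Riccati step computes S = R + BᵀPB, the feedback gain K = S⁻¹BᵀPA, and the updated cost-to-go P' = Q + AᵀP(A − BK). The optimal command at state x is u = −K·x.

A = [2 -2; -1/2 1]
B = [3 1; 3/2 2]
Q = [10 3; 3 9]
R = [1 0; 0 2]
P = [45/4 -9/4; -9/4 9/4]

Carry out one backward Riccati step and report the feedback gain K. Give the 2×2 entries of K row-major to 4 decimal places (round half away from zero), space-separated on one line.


BᵀP = [30.3750 -3.3750; 6.7500 2.2500]
S = R + BᵀPB = [1 0; 0 2] + [86.0625 23.6250; 23.6250 11.2500] = [87.0625 23.6250; 23.6250 13.2500]
BᵀPA = [62.4375 -64.1250; 12.3750 -11.2500]
K = S⁻¹·BᵀPA = [0.8984 -0.9806; -0.6679 0.8993]
A−BK = [-0.0273 0.0424; -0.5118 0.6722]
AᵀP(A−BK) = [2.2342 -2.7793; -2.7793 3.4878]
P' = Q + AᵀP(A−BK) = [12.2342 0.2207; 0.2207 12.4878]
tr(P') = 24.7219

0.8984 -0.9806 -0.6679 0.8993


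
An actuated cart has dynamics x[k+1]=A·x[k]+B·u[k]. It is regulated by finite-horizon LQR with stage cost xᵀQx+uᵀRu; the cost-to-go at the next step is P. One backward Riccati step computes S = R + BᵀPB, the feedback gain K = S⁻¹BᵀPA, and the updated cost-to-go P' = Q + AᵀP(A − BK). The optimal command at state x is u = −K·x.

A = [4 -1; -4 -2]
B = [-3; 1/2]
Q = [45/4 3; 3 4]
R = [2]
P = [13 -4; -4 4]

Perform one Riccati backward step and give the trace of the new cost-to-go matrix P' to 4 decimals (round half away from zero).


BᵀP = [-41.0000 14.0000]
S = R + BᵀPB = [2] + [130.0000] = [132.0000]
BᵀPA = [-220.0000 13.0000]
K = S⁻¹·BᵀPA = [-1.6667 0.0985]
A−BK = [-1.0000 -0.7045; -3.1667 -2.0492]
AᵀP(A−BK) = [33.3333 17.6667; 17.6667 11.7197]
P' = Q + AᵀP(A−BK) = [44.5833 20.6667; 20.6667 15.7197]
tr(P') = 60.3030

60.3030


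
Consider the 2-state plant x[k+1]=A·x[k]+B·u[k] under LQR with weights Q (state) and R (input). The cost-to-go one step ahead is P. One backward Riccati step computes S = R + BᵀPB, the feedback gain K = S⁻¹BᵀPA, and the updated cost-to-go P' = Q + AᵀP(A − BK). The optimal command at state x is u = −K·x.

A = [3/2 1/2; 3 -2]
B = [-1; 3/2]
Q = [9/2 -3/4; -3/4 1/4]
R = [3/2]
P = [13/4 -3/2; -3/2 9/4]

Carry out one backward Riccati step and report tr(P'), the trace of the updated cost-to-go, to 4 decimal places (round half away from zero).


17.8684

BᵀP = [-5.5000 4.8750]
S = R + BᵀPB = [3/2] + [12.8125] = [14.3125]
BᵀPA = [6.3750 -12.5000]
K = S⁻¹·BᵀPA = [0.4454 -0.8734]
A−BK = [1.9454 -0.3734; 2.3319 -0.6900]
AᵀP(A−BK) = [11.2230 -3.2448; -3.2448 1.8955]
P' = Q + AᵀP(A−BK) = [15.7230 -3.9948; -3.9948 2.1455]
tr(P') = 17.8684


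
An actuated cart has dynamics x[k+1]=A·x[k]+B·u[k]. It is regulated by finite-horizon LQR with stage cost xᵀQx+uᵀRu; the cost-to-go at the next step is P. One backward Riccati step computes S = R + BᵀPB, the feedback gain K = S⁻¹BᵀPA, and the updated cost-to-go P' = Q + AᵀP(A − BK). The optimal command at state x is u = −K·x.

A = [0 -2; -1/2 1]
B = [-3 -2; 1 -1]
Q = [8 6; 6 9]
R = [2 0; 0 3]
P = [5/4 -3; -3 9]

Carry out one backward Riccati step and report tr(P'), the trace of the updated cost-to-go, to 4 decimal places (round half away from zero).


18.4803

BᵀP = [-6.7500 18.0000; 0.5000 -3.0000]
S = R + BᵀPB = [2 0; 0 3] + [38.2500 -4.5000; -4.5000 2.0000] = [40.2500 -4.5000; -4.5000 5.0000]
BᵀPA = [-9.0000 31.5000; 1.5000 -4.0000]
K = S⁻¹·BᵀPA = [-0.2113 0.7707; 0.1098 -0.1064]
A−BK = [-0.4144 0.0994; -0.1789 0.1229]
AᵀP(A−BK) = [0.1834 -0.4040; -0.4040 1.2970]
P' = Q + AᵀP(A−BK) = [8.1834 5.5960; 5.5960 10.2970]
tr(P') = 18.4803


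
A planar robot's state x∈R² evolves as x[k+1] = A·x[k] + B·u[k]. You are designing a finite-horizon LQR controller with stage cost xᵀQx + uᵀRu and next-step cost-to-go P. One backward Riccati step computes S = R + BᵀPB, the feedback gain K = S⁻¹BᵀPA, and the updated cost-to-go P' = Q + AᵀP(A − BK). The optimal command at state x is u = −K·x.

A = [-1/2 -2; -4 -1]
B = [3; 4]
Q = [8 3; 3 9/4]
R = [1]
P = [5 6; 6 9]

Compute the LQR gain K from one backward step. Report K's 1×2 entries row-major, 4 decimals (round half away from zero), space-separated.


BᵀP = [39.0000 54.0000]
S = R + BᵀPB = [1] + [333.0000] = [334.0000]
BᵀPA = [-235.5000 -132.0000]
K = S⁻¹·BᵀPA = [-0.7051 -0.3952]
A−BK = [1.6153 -0.8144; -1.1796 0.5808]
AᵀP(A−BK) = [3.2013 -1.0719; -1.0719 0.8323]
P' = Q + AᵀP(A−BK) = [11.2013 1.9281; 1.9281 3.0823]
tr(P') = 14.2837

-0.7051 -0.3952


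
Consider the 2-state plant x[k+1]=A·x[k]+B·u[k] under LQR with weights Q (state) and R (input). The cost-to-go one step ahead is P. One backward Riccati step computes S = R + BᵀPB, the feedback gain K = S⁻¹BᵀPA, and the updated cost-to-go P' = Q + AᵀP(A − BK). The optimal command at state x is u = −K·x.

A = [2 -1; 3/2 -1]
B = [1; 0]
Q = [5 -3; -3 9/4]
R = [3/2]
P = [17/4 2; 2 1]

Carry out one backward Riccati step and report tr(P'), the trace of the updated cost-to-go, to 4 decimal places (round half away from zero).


17.9565

BᵀP = [4.2500 2.0000]
S = R + BᵀPB = [3/2] + [4.2500] = [5.7500]
BᵀPA = [11.5000 -6.2500]
K = S⁻¹·BᵀPA = [2.0000 -1.0870]
A−BK = [0.0000 0.0870; 1.5000 -1.0000]
AᵀP(A−BK) = [8.2500 -4.5000; -4.5000 2.4565]
P' = Q + AᵀP(A−BK) = [13.2500 -7.5000; -7.5000 4.7065]
tr(P') = 17.9565


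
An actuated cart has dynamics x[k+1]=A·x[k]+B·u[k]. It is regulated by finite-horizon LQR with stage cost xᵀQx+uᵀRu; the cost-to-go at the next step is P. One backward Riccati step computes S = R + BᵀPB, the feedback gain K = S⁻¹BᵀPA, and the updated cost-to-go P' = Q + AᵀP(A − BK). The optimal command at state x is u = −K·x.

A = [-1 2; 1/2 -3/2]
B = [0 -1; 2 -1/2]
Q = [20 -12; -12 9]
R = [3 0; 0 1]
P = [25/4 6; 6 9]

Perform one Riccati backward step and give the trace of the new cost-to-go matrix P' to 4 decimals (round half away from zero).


34.3865

BᵀP = [12.0000 18.0000; -9.2500 -10.5000]
S = R + BᵀPB = [3 0; 0 1] + [36.0000 -21.0000; -21.0000 14.5000] = [39.0000 -21.0000; -21.0000 15.5000]
BᵀPA = [-3.0000 -3.0000; 4.0000 -2.7500]
K = S⁻¹·BᵀPA = [0.2294 -0.6376; 0.5688 -1.0413]
A−BK = [-0.4312 0.9587; 0.3257 -0.7454]
AᵀP(A−BK) = [0.9128 -1.9977; -1.9977 4.4736]
P' = Q + AᵀP(A−BK) = [20.9128 -13.9977; -13.9977 13.4736]
tr(P') = 34.3865


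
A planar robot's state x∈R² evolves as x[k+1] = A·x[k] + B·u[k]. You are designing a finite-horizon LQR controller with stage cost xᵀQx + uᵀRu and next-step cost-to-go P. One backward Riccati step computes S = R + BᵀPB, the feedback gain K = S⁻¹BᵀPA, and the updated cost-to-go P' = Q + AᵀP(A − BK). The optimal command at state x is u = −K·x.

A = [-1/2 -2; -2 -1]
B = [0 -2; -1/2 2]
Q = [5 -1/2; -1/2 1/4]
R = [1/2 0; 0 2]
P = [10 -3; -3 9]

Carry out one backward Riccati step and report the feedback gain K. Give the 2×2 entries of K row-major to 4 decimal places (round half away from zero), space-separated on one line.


3.0879 3.5824 0.0201 0.6960

BᵀP = [1.5000 -4.5000; -26.0000 24.0000]
S = R + BᵀPB = [1/2 0; 0 2] + [2.2500 -12.0000; -12.0000 100.0000] = [2.7500 -12.0000; -12.0000 102.0000]
BᵀPA = [8.2500 1.5000; -35.0000 28.0000]
K = S⁻¹·BᵀPA = [3.0879 3.5824; 0.0201 0.6960]
A−BK = [-0.4597 -0.6081; -0.4963 -0.6007]
AᵀP(A−BK) = [7.7299 9.3040; 9.3040 12.1392]
P' = Q + AᵀP(A−BK) = [12.7299 8.8040; 8.8040 12.3892]
tr(P') = 25.1190


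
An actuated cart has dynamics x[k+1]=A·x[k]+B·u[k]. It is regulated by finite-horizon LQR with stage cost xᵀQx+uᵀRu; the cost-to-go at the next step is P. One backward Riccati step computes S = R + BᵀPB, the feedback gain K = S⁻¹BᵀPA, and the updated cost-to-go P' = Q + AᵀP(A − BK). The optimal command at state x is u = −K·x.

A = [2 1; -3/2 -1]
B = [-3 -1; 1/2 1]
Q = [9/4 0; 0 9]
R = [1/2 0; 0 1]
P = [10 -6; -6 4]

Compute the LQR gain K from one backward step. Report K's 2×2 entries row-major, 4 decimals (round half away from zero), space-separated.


-0.6847 -0.3593 -0.3966 -0.2576

BᵀP = [-33.0000 20.0000; -16.0000 10.0000]
S = R + BᵀPB = [1/2 0; 0 1] + [109.0000 53.0000; 53.0000 26.0000] = [109.5000 53.0000; 53.0000 27.0000]
BᵀPA = [-96.0000 -53.0000; -47.0000 -26.0000]
K = S⁻¹·BᵀPA = [-0.6847 -0.3593; -0.3966 -0.2576]
A−BK = [-0.4508 -0.3356; -0.7610 -0.5627]
AᵀP(A−BK) = [0.6237 0.3966; 0.3966 0.2576]
P' = Q + AᵀP(A−BK) = [2.8737 0.3966; 0.3966 9.2576]
tr(P') = 12.1314


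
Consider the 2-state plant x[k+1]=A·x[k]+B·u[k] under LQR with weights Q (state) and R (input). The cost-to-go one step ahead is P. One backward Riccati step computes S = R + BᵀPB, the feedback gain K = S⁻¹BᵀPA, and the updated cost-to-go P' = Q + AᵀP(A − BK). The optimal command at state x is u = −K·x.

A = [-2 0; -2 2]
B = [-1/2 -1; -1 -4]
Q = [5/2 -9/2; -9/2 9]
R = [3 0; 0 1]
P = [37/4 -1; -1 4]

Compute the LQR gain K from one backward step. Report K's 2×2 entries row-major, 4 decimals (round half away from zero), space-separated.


BᵀP = [-3.6250 -3.5000; -5.2500 -15.0000]
S = R + BᵀPB = [3 0; 0 1] + [5.3125 17.6250; 17.6250 65.2500] = [8.3125 17.6250; 17.6250 66.2500]
BᵀPA = [14.2500 -7.0000; 40.5000 -30.0000]
K = S⁻¹·BᵀPA = [0.9591 0.2708; 0.3562 -0.5249]
A−BK = [-1.1643 -0.3895; 0.3838 0.1713]
AᵀP(A−BK) = [16.9081 5.3986; 5.3986 2.1494]
P' = Q + AᵀP(A−BK) = [19.4081 0.8986; 0.8986 11.1494]
tr(P') = 30.5575

0.9591 0.2708 0.3562 -0.5249


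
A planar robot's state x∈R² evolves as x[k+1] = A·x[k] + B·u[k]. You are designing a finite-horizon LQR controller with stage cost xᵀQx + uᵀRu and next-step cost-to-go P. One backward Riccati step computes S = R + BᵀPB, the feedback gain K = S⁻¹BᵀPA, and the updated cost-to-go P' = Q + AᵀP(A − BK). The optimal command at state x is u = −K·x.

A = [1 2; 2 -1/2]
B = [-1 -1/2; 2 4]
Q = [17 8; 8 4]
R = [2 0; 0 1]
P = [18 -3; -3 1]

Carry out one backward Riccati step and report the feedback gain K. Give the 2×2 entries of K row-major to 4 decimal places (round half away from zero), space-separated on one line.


BᵀP = [-24.0000 5.0000; -21.0000 5.5000]
S = R + BᵀPB = [2 0; 0 1] + [34.0000 32.0000; 32.0000 32.5000] = [36.0000 32.0000; 32.0000 33.5000]
BᵀPA = [-14.0000 -50.5000; -10.0000 -44.7500]
K = S⁻¹·BᵀPA = [-0.8187 -1.4272; 0.4835 0.0275]
A−BK = [0.4231 0.5865; 1.7033 2.2445]
AᵀP(A−BK) = [3.3736 4.7940; 4.7940 7.4059]
P' = Q + AᵀP(A−BK) = [20.3736 12.7940; 12.7940 11.4059]
tr(P') = 31.7795

-0.8187 -1.4272 0.4835 0.0275


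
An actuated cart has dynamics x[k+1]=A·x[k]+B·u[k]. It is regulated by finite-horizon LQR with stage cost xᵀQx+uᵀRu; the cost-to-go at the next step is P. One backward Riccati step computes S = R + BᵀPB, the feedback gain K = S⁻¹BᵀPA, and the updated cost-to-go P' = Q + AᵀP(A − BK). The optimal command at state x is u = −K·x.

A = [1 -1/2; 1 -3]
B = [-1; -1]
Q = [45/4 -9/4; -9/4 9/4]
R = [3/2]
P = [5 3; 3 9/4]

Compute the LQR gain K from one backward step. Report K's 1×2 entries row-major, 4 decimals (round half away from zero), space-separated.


-0.8983 1.3390

BᵀP = [-8.0000 -5.2500]
S = R + BᵀPB = [3/2] + [13.2500] = [14.7500]
BᵀPA = [-13.2500 19.7500]
K = S⁻¹·BᵀPA = [-0.8983 1.3390]
A−BK = [0.1017 0.8390; 0.1017 -1.6610]
AᵀP(A−BK) = [1.3475 -2.0085; -2.0085 4.0551]
P' = Q + AᵀP(A−BK) = [12.5975 -4.2585; -4.2585 6.3051]
tr(P') = 18.9025


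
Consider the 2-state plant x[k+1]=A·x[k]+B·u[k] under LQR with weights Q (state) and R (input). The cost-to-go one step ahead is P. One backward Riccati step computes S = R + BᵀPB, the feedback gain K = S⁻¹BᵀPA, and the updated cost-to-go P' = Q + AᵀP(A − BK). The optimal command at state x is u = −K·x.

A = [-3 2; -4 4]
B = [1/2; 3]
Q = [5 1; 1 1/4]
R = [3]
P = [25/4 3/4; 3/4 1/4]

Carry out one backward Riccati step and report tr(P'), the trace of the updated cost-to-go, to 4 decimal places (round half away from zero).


51.8983

BᵀP = [5.3750 1.1250]
S = R + BᵀPB = [3] + [6.0625] = [9.0625]
BᵀPA = [-20.6250 15.2500]
K = S⁻¹·BᵀPA = [-2.2759 1.6828]
A−BK = [-1.8621 1.1586; 2.8276 -1.0483]
AᵀP(A−BK) = [31.3103 -21.7931; -21.7931 15.3379]
P' = Q + AᵀP(A−BK) = [36.3103 -20.7931; -20.7931 15.5879]
tr(P') = 51.8983


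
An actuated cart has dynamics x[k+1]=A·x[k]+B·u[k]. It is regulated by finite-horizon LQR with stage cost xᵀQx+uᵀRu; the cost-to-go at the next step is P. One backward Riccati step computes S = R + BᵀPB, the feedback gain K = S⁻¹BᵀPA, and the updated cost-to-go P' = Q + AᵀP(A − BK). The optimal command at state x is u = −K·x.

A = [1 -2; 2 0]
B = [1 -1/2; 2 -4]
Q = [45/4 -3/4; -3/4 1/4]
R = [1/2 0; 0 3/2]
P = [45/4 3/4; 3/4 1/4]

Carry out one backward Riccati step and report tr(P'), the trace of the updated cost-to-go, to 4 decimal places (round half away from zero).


BᵀP = [12.7500 1.2500; -8.6250 -1.3750]
S = R + BᵀPB = [1/2 0; 0 3/2] + [15.2500 -11.3750; -11.3750 9.8125] = [15.7500 -11.3750; -11.3750 11.3125]
BᵀPA = [15.2500 -25.5000; -11.3750 17.2500]
K = S⁻¹·BᵀPA = [0.8840 -1.8911; -0.1166 -0.3767]
A−BK = [0.0577 -0.2972; -0.2345 2.2755]
AᵀP(A−BK) = [0.4420 -0.9455; -0.9455 3.2748]
P' = Q + AᵀP(A−BK) = [11.6920 -1.6955; -1.6955 3.5248]
tr(P') = 15.2168

15.2168


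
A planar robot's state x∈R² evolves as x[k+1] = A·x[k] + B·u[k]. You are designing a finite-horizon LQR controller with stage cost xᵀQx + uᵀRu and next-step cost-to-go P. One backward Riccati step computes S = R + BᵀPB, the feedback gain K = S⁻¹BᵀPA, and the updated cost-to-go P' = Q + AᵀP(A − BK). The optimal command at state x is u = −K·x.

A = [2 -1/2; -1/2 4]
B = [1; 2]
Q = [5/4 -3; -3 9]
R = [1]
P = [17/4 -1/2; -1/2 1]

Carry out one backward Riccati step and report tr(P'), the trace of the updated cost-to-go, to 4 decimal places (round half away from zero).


BᵀP = [3.2500 1.5000]
S = R + BᵀPB = [1] + [6.2500] = [7.2500]
BᵀPA = [5.7500 4.3750]
K = S⁻¹·BᵀPA = [0.7931 0.6034]
A−BK = [1.2069 -1.1034; -2.0862 2.7931]
AᵀP(A−BK) = [13.6897 -13.8448; -13.8448 16.4224]
P' = Q + AᵀP(A−BK) = [14.9397 -16.8448; -16.8448 25.4224]
tr(P') = 40.3621

40.3621


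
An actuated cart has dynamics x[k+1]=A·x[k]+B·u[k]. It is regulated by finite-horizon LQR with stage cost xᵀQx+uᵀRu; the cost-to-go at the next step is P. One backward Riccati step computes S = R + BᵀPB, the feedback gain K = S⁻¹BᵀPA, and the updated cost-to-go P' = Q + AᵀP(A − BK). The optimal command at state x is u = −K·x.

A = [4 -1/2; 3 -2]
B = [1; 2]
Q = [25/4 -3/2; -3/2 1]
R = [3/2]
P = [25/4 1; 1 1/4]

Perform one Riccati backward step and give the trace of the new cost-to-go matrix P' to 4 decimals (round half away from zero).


BᵀP = [8.2500 1.5000]
S = R + BᵀPB = [3/2] + [11.2500] = [12.7500]
BᵀPA = [37.5000 -7.1250]
K = S⁻¹·BᵀPA = [2.9412 -0.5588]
A−BK = [1.0588 0.0588; -2.8824 -0.8824]
AᵀP(A−BK) = [15.9559 -2.5441; -2.5441 0.5809]
P' = Q + AᵀP(A−BK) = [22.2059 -4.0441; -4.0441 1.5809]
tr(P') = 23.7868

23.7868


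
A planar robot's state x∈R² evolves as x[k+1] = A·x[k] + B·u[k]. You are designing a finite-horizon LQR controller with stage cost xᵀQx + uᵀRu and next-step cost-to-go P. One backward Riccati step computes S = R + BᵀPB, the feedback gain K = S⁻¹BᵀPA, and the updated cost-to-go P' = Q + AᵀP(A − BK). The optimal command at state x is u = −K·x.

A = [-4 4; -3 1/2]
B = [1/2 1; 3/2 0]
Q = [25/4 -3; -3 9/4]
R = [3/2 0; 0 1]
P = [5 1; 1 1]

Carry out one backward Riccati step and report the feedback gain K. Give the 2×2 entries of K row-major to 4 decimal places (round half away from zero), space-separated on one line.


BᵀP = [4.0000 2.0000; 5.0000 1.0000]
S = R + BᵀPB = [3/2 0; 0 1] + [5.0000 4.0000; 4.0000 5.0000] = [6.5000 4.0000; 4.0000 6.0000]
BᵀPA = [-22.0000 17.0000; -23.0000 20.5000]
K = S⁻¹·BᵀPA = [-1.7391 0.8696; -2.6739 2.8370]
A−BK = [-0.4565 0.7283; -0.3913 -0.8043]
AᵀP(A−BK) = [13.2391 -11.1196; -11.1196 11.3098]
P' = Q + AᵀP(A−BK) = [19.4891 -14.1196; -14.1196 13.5598]
tr(P') = 33.0489

-1.7391 0.8696 -2.6739 2.8370


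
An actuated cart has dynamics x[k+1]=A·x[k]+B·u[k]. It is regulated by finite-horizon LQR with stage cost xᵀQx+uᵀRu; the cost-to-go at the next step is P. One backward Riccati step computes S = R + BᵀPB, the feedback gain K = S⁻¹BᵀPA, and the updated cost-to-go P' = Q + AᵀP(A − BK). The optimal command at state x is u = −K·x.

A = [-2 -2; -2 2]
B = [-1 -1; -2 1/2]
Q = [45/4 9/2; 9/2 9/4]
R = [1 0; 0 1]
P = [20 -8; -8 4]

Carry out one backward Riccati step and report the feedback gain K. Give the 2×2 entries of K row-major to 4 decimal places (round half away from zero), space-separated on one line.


0.9552 -0.2388 0.8060 2.2985

BᵀP = [-4.0000 0.0000; -24.0000 10.0000]
S = R + BᵀPB = [1 0; 0 1] + [4.0000 4.0000; 4.0000 29.0000] = [5.0000 4.0000; 4.0000 30.0000]
BᵀPA = [8.0000 8.0000; 28.0000 68.0000]
K = S⁻¹·BᵀPA = [0.9552 -0.2388; 0.8060 2.2985]
A−BK = [-0.2388 0.0597; -0.4925 0.3731]
AᵀP(A−BK) = [1.7910 1.5522; 1.5522 5.6119]
P' = Q + AᵀP(A−BK) = [13.0410 6.0522; 6.0522 7.8619]
tr(P') = 20.9030


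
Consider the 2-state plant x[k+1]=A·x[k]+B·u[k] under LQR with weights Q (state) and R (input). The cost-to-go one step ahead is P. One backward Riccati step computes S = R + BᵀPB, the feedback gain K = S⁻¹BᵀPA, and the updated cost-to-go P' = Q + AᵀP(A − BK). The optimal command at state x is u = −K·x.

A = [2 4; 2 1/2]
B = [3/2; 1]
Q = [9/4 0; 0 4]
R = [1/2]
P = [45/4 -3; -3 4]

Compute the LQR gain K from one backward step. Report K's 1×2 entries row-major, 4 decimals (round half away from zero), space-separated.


BᵀP = [13.8750 -0.5000]
S = R + BᵀPB = [1/2] + [20.3125] = [20.8125]
BᵀPA = [26.7500 55.2500]
K = S⁻¹·BᵀPA = [1.2853 2.6547]
A−BK = [0.0721 0.0180; 0.7147 -2.1547]
AᵀP(A−BK) = [2.6186 -4.0120; -4.0120 22.3303]
P' = Q + AᵀP(A−BK) = [4.8686 -4.0120; -4.0120 26.3303]
tr(P') = 31.1989

1.2853 2.6547


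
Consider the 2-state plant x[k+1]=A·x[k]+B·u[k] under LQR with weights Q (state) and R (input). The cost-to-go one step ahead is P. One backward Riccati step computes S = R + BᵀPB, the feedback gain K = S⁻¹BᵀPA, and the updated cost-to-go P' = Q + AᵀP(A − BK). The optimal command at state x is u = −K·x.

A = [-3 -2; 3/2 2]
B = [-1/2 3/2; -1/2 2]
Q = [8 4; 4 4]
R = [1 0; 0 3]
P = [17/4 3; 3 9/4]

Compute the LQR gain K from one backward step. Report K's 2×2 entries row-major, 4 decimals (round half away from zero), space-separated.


BᵀP = [-3.6250 -2.6250; 12.3750 9.0000]
S = R + BᵀPB = [1 0; 0 3] + [3.1250 -10.6875; -10.6875 36.5625] = [4.1250 -10.6875; -10.6875 39.5625]
BᵀPA = [6.9375 2.0000; -23.6250 -6.7500]
K = S⁻¹·BᵀPA = [0.4487 0.1426; -0.4760 -0.1321]
A−BK = [-2.0617 -1.7306; 2.6762 2.3355]
AᵀP(A−BK) = [1.9555 1.1400; 1.1400 0.8232]
P' = Q + AᵀP(A−BK) = [9.9555 5.1400; 5.1400 4.8232]
tr(P') = 14.7787

0.4487 0.1426 -0.4760 -0.1321


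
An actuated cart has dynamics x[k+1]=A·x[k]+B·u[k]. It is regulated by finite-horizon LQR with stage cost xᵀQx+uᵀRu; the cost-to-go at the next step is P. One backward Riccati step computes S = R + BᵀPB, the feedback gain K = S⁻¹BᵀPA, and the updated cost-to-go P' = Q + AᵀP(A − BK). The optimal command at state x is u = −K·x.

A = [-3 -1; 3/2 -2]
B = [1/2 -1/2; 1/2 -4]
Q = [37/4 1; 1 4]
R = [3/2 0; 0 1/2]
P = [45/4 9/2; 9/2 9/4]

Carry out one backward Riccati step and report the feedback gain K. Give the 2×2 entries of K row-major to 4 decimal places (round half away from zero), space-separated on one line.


BᵀP = [7.8750 3.3750; -23.6250 -11.2500]
S = R + BᵀPB = [3/2 0; 0 1/2] + [5.6250 -17.4375; -17.4375 56.8125] = [7.1250 -17.4375; -17.4375 57.3125]
BᵀPA = [-18.5625 -14.6250; 54.0000 46.1250]
K = S⁻¹·BᵀPA = [-1.1722 -0.3250; 0.5856 0.7059]
A−BK = [-2.1211 -0.4845; 4.4284 0.9862]
AᵀP(A−BK) = [12.4335 3.0978; 3.0978 0.9365]
P' = Q + AᵀP(A−BK) = [21.6835 4.0978; 4.0978 4.9365]
tr(P') = 26.6200

-1.1722 -0.3250 0.5856 0.7059


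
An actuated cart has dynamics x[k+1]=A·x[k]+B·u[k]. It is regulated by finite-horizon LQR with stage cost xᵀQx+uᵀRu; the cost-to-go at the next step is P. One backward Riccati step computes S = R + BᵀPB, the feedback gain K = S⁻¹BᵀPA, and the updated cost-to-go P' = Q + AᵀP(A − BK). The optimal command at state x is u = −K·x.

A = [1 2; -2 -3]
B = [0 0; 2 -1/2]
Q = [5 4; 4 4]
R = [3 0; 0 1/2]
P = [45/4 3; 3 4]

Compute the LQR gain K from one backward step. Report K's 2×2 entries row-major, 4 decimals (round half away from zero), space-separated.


BᵀP = [6.0000 8.0000; -1.5000 -2.0000]
S = R + BᵀPB = [3 0; 0 1/2] + [16.0000 -4.0000; -4.0000 1.0000] = [19.0000 -4.0000; -4.0000 1.5000]
BᵀPA = [-10.0000 -12.0000; 2.5000 3.0000]
K = S⁻¹·BᵀPA = [-0.4000 -0.4800; 0.6000 0.7200]
A−BK = [1.0000 2.0000; -0.9000 -1.6800]
AᵀP(A−BK) = [9.7500 18.9000; 18.9000 37.0800]
P' = Q + AᵀP(A−BK) = [14.7500 22.9000; 22.9000 41.0800]
tr(P') = 55.8300

-0.4000 -0.4800 0.6000 0.7200


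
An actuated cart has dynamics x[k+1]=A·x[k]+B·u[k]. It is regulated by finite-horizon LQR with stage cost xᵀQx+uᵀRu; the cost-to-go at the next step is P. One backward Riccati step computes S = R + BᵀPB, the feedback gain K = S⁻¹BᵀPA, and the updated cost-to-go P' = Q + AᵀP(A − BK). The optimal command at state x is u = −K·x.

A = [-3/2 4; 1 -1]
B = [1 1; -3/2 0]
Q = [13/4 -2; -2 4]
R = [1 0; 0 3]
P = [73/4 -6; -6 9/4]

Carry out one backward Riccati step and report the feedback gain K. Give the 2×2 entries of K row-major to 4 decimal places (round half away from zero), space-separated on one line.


BᵀP = [27.2500 -9.3750; 18.2500 -6.0000]
S = R + BᵀPB = [1 0; 0 3] + [41.3125 27.2500; 27.2500 18.2500] = [42.3125 27.2500; 27.2500 21.2500]
BᵀPA = [-50.2500 118.3750; -33.3750 79.0000]
K = S⁻¹·BᵀPA = [-1.0113 2.3165; -0.2738 0.7470]
A−BK = [-0.2149 0.9364; -0.5169 2.4748]
AᵀP(A−BK) = [1.3586 -3.4119; -3.4119 9.0147]
P' = Q + AᵀP(A−BK) = [4.6086 -5.4119; -5.4119 13.0147]
tr(P') = 17.6233

-1.0113 2.3165 -0.2738 0.7470


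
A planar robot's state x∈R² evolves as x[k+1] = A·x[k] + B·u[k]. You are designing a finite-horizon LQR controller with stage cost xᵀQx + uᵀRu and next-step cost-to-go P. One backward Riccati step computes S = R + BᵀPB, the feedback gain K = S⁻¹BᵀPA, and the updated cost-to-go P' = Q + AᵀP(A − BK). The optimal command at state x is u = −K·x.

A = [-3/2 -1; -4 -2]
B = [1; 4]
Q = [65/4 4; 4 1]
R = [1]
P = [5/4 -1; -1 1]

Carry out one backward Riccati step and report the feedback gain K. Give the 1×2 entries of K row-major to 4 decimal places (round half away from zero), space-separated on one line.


BᵀP = [-2.7500 3.0000]
S = R + BᵀPB = [1] + [9.2500] = [10.2500]
BᵀPA = [-7.8750 -3.2500]
K = S⁻¹·BᵀPA = [-0.7683 -0.3171]
A−BK = [-0.7317 -0.6829; -0.9268 -0.7317]
AᵀP(A−BK) = [0.7622 0.3780; 0.3780 0.2195]
P' = Q + AᵀP(A−BK) = [17.0122 4.3780; 4.3780 1.2195]
tr(P') = 18.2317

-0.7683 -0.3171


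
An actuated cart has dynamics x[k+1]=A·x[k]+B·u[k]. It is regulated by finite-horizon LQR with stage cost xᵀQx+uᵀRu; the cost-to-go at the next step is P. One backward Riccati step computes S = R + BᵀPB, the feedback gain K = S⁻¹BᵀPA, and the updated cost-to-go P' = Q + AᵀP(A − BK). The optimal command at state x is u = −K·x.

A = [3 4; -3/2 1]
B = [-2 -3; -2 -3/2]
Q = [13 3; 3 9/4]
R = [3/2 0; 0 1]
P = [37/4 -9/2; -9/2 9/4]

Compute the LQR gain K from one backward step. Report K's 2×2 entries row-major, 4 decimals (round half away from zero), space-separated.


-0.2273 -0.3221 -1.5005 -1.3699

BᵀP = [-9.5000 4.5000; -21.0000 10.1250]
S = R + BᵀPB = [3/2 0; 0 1] + [10.0000 21.7500; 21.7500 47.8125] = [11.5000 21.7500; 21.7500 48.8125]
BᵀPA = [-35.2500 -33.5000; -78.1875 -73.8750]
K = S⁻¹·BᵀPA = [-0.2273 -0.3221; -1.5005 -1.3699]
A−BK = [-1.9561 -0.7540; -4.2053 -1.6991]
AᵀP(A−BK) = [3.4789 2.6602; 2.6602 2.2566]
P' = Q + AᵀP(A−BK) = [16.4789 5.6602; 5.6602 4.5066]
tr(P') = 20.9856


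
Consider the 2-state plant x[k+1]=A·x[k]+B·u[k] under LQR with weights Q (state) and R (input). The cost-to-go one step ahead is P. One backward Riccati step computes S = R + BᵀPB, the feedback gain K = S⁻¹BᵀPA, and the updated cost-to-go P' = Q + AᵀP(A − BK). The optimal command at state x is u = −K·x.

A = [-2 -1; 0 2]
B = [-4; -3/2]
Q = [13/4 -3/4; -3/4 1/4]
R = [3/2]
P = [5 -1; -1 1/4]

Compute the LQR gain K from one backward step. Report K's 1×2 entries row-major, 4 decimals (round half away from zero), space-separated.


BᵀP = [-18.5000 3.6250]
S = R + BᵀPB = [3/2] + [68.5625] = [70.0625]
BᵀPA = [37.0000 25.7500]
K = S⁻¹·BᵀPA = [0.5281 0.3675]
A−BK = [0.1124 0.4701; 0.7921 2.5513]
AᵀP(A−BK) = [0.4603 0.4014; 0.4014 0.5361]
P' = Q + AᵀP(A−BK) = [3.7103 -0.3486; -0.3486 0.7861]
tr(P') = 4.4964

0.5281 0.3675


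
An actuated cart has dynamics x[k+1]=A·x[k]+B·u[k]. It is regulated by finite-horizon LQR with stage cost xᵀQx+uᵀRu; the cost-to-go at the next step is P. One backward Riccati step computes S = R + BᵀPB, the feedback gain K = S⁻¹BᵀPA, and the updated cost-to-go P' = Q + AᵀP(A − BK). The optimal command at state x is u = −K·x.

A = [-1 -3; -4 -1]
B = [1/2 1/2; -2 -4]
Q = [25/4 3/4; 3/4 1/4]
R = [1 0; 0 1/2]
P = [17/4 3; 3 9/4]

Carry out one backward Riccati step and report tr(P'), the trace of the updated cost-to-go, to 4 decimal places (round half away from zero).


BᵀP = [-3.8750 -3.0000; -9.8750 -7.5000]
S = R + BᵀPB = [1 0; 0 1/2] + [4.0625 10.0625; 10.0625 25.0625] = [5.0625 10.0625; 10.0625 25.5625]
BᵀPA = [15.8750 14.6250; 39.8750 37.1250]
K = S⁻¹·BᵀPA = [0.1620 0.0100; 1.4961 1.4484]
A−BK = [-1.8291 -3.7292; 2.3085 4.8135]
AᵀP(A−BK) = [2.0200 2.8368; 2.8368 4.5824]
P' = Q + AᵀP(A−BK) = [8.2700 3.5868; 3.5868 4.8324]
tr(P') = 13.1024

13.1024


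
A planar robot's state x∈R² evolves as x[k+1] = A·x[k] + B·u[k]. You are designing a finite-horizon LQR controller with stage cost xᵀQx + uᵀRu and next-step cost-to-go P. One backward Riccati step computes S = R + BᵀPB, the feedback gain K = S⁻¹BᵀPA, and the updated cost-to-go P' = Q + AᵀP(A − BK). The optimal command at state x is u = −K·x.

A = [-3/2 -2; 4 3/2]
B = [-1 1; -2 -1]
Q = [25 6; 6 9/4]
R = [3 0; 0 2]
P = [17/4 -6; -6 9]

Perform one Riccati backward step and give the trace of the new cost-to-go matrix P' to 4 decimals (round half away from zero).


BᵀP = [7.7500 -12.0000; 10.2500 -15.0000]
S = R + BᵀPB = [3 0; 0 2] + [16.2500 19.7500; 19.7500 25.2500] = [19.2500 19.7500; 19.7500 27.2500]
BᵀPA = [-59.6250 -33.5000; -75.3750 -43.0000]
K = S⁻¹·BᵀPA = [-1.0121 -0.4730; -2.0325 -1.2351]
A−BK = [-0.4796 -1.2379; -0.0567 -0.6812]
AᵀP(A−BK) = [12.0153 6.9466; 6.9466 4.2923]
P' = Q + AᵀP(A−BK) = [37.0153 12.9466; 12.9466 6.5423]
tr(P') = 43.5576

43.5576


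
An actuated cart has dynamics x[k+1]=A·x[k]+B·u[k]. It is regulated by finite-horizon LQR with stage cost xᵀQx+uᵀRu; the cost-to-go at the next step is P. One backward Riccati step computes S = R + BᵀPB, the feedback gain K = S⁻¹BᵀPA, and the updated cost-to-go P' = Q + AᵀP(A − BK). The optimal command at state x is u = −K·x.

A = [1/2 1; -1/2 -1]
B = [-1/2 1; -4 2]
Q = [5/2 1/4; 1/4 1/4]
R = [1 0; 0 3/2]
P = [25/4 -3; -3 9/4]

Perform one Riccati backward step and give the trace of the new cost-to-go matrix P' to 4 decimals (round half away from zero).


5.8672

BᵀP = [8.8750 -7.5000; 0.2500 1.5000]
S = R + BᵀPB = [1 0; 0 3/2] + [25.5625 -6.1250; -6.1250 3.2500] = [26.5625 -6.1250; -6.1250 4.7500]
BᵀPA = [8.1875 16.3750; -0.6250 -1.2500]
K = S⁻¹·BᵀPA = [0.3955 0.7910; 0.3784 0.7568]
A−BK = [0.3194 0.6387; 0.3252 0.6503]
AᵀP(A−BK) = [0.6234 1.2469; 1.2469 2.4937]
P' = Q + AᵀP(A−BK) = [3.1234 1.4969; 1.4969 2.7437]
tr(P') = 5.8672


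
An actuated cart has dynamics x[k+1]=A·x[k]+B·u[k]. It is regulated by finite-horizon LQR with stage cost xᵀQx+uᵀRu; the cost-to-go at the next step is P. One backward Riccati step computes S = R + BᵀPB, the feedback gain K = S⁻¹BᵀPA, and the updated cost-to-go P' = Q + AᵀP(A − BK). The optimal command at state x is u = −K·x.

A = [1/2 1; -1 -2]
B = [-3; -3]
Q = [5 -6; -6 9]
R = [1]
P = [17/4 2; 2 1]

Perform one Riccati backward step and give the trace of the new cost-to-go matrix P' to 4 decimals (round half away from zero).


14.3042

BᵀP = [-18.7500 -9.0000]
S = R + BᵀPB = [1] + [83.2500] = [84.2500]
BᵀPA = [-0.3750 -0.7500]
K = S⁻¹·BᵀPA = [-0.0045 -0.0089]
A−BK = [0.4866 0.9733; -1.0134 -2.0267]
AᵀP(A−BK) = [0.0608 0.1217; 0.1217 0.2433]
P' = Q + AᵀP(A−BK) = [5.0608 -5.8783; -5.8783 9.2433]
tr(P') = 14.3042


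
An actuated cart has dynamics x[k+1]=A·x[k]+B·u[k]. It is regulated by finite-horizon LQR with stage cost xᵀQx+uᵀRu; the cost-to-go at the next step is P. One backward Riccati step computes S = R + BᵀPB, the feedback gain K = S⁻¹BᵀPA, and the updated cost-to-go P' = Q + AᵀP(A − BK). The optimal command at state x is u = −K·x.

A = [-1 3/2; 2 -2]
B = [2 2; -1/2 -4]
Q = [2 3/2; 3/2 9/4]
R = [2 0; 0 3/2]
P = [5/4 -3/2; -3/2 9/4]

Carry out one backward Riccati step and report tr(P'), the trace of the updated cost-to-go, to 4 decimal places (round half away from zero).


5.0281

BᵀP = [3.2500 -4.1250; 8.5000 -12.0000]
S = R + BᵀPB = [2 0; 0 3/2] + [8.5625 23.0000; 23.0000 65.0000] = [10.5625 23.0000; 23.0000 66.5000]
BᵀPA = [-11.5000 13.1250; -32.5000 36.7500]
K = S⁻¹·BᵀPA = [-0.0995 0.1589; -0.4543 0.4977]
A−BK = [0.1076 0.1868; 0.1330 0.0701]
AᵀP(A−BK) = [0.3407 -0.3732; -0.3732 0.4374]
P' = Q + AᵀP(A−BK) = [2.3407 1.1268; 1.1268 2.6874]
tr(P') = 5.0281


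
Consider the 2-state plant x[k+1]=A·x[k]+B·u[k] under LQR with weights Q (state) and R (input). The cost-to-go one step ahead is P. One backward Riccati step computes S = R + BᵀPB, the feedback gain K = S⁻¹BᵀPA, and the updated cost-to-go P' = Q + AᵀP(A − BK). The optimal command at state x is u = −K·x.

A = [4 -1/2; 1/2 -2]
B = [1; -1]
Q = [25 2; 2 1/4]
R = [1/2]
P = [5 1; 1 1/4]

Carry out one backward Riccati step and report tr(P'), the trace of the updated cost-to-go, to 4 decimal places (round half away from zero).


38.7917

BᵀP = [4.0000 0.7500]
S = R + BᵀPB = [1/2] + [3.2500] = [3.7500]
BᵀPA = [16.3750 -3.5000]
K = S⁻¹·BᵀPA = [4.3667 -0.9333]
A−BK = [-0.3667 0.4333; 4.8667 -2.9333]
AᵀP(A−BK) = [12.5583 -3.2167; -3.2167 0.9833]
P' = Q + AᵀP(A−BK) = [37.5583 -1.2167; -1.2167 1.2333]
tr(P') = 38.7917
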